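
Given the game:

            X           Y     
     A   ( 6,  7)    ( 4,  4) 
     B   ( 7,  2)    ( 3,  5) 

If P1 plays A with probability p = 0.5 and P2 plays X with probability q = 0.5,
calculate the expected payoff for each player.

E[P1] = 5.0, E[P2] = 4.5

Work:
E[P1] = p·q·π₁(A,X) + p·(1-q)·π₁(A,Y) + (1-p)·q·π₁(B,X) + (1-p)·(1-q)·π₁(B,Y)
= 0.5·0.5·6 + 0.5·0.5·4 + 0.5·0.5·7 + 0.5·0.5·3
= 5.0

E[P2] = 4.5 (similar calculation)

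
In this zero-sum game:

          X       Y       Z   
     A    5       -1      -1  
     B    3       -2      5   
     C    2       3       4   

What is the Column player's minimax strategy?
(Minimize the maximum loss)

Column should play Y, value = 3

Work:
Column player minimizes Row's maximum payoff:
Column X: max payoff to Row = 5
Column Y: max payoff to Row = 3
Column Z: max payoff to Row = 5
Minimum is 3, achieved by column Y.
Minimax strategy: Y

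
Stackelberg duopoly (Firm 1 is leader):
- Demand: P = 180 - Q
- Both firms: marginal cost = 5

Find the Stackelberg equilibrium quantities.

q₁* (leader) = 87.5, q₂* (follower) = 43.75

Work:
Follower's reaction: q₂ = (a - c - q₁)/2
Leader substitutes: π₁ = q₁·(a - q₁ - (a-c-q₁)/2 - c)
FOC: q₁* = (180 - 5)/2 = 87.50
Then: q₂* = (180 - 5 - 87.5)/2 = 43.75
Leader has first-mover advantage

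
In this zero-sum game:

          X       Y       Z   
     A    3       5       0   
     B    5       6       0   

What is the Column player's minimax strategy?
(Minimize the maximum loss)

Column should play Z, value = 0

Work:
Column player minimizes Row's maximum payoff:
Column X: max payoff to Row = 5
Column Y: max payoff to Row = 6
Column Z: max payoff to Row = 0
Minimum is 0, achieved by column Z.
Minimax strategy: Z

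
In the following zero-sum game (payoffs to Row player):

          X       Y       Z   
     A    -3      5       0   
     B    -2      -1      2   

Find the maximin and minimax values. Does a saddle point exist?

Maximin = -2, Minimax = -2, Saddle: True

Work:
Row minimums: [-3, -2] → maximin = -2
Column maximums: [-2, 5, 2] → minimax = -2
Saddle point exists! Game value = -2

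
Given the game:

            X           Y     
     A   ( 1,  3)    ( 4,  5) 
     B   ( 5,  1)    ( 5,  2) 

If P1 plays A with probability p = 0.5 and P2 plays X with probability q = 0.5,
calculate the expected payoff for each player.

E[P1] = 3.75, E[P2] = 2.75

Work:
E[P1] = p·q·π₁(A,X) + p·(1-q)·π₁(A,Y) + (1-p)·q·π₁(B,X) + (1-p)·(1-q)·π₁(B,Y)
= 0.5·0.5·1 + 0.5·0.5·4 + 0.5·0.5·5 + 0.5·0.5·5
= 3.75

E[P2] = 2.75 (similar calculation)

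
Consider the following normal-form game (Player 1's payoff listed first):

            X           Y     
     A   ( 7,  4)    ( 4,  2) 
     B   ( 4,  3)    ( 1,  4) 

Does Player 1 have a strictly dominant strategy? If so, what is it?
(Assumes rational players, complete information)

Yes, Player 1's strictly dominant strategy is A

Work:
A strategy strictly dominates another if it gives a strictly higher payoff against every opponent action. Compare each pair of P1's strategies column-by-column:
  A vs B: [7 vs 4, 4 vs 1] → A strictly dominates B
  B vs A: [4 vs 7, 1 vs 4] → B does not strictly dominate A (column X: 4 ≤ 7)
A strictly dominates every other strategy → strictly dominant.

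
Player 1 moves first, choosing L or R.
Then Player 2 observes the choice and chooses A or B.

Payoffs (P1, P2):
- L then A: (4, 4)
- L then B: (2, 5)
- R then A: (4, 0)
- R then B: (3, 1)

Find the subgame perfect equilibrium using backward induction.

P1 plays R, P2 plays B after L and B after R; Payoff (3, 1)

Work:
Backward induction:
After L: P2 chooses B → P1 gets 2
After R: P2 chooses B → P1 gets 3
P1 chooses R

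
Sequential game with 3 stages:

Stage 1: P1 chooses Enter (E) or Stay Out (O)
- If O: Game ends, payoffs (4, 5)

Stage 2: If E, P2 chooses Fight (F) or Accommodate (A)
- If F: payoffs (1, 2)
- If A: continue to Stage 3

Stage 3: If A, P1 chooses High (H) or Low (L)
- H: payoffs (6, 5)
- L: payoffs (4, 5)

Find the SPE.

SPE: (E, A, H); Outcome (6, 5)

Work:
Stage 3: P1 chooses H (6 vs 4)
Stage 2: P2: F->2, A->5 (anticipating H). Choose A
Stage 1: P1: O->4, E->6 (anticipating A, H). Choose E
SPE path: E -> A -> H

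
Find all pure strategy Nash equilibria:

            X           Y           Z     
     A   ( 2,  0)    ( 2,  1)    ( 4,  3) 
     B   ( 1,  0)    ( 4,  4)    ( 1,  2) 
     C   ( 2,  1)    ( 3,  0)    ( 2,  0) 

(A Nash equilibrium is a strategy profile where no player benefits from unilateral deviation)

Nash equilibrium: (A, Z), (B, Y), (C, X)

Work:
Best responses:
  P1 vs X: payoffs [2, 1, 2] → best response A/C (payoff 2)
  P1 vs Y: payoffs [2, 4, 3] → best response B (payoff 4)
  P1 vs Z: payoffs [4, 1, 2] → best response A (payoff 4)
  P2 vs A: payoffs [0, 1, 3] → best response Z (payoff 3)
  P2 vs B: payoffs [0, 4, 2] → best response Y (payoff 4)
  P2 vs C: payoffs [1, 0, 0] → best response X (payoff 1)
Mutual best responses: (A,Z), (B,Y), (C,X) → Nash equilibria.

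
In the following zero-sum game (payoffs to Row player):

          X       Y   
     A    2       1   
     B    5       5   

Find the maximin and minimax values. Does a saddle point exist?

Maximin = 5, Minimax = 5, Saddle: True

Work:
Row minimums: [1, 5] → maximin = 5
Column maximums: [5, 5] → minimax = 5
Saddle point exists! Game value = 5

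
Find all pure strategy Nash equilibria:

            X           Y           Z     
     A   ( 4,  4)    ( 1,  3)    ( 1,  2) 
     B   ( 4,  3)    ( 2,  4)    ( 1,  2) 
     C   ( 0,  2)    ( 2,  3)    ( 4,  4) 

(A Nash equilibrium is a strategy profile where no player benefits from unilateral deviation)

Nash equilibrium: (A, X), (B, Y), (C, Z)

Work:
Best responses:
  P1 vs X: payoffs [4, 4, 0] → best response A/B (payoff 4)
  P1 vs Y: payoffs [1, 2, 2] → best response B/C (payoff 2)
  P1 vs Z: payoffs [1, 1, 4] → best response C (payoff 4)
  P2 vs A: payoffs [4, 3, 2] → best response X (payoff 4)
  P2 vs B: payoffs [3, 4, 2] → best response Y (payoff 4)
  P2 vs C: payoffs [2, 3, 4] → best response Z (payoff 4)
Mutual best responses: (A,X), (B,Y), (C,Z) → Nash equilibria.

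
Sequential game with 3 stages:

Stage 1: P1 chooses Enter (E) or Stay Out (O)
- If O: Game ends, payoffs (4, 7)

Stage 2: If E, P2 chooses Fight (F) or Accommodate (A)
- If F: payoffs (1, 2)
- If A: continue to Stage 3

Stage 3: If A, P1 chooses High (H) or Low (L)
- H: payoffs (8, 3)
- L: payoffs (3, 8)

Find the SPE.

SPE: (E, A, H); Outcome (8, 3)

Work:
Stage 3: P1 chooses H (8 vs 3)
Stage 2: P2: F->2, A->3 (anticipating H). Choose A
Stage 1: P1: O->4, E->8 (anticipating A, H). Choose E
SPE path: E -> A -> H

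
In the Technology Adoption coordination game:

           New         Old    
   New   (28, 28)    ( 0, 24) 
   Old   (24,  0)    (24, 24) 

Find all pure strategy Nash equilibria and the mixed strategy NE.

Pure NE: (New, New) and (Old, Old); Mixed NE: p = 0.8571, q = 0.8571

Work:
Check pure NE:
(New, New): (28, 28) - no unilateral deviation beneficial
(Old, Old): (24, 24) - no unilateral deviation beneficial
Mixed NE: P1 plays New with p = 0.8571, P2 plays New with q = 0.8571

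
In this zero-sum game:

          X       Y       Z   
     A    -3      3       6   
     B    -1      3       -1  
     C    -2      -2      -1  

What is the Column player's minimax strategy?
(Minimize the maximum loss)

Column should play X, value = -1

Work:
Column player minimizes Row's maximum payoff:
Column X: max payoff to Row = -1
Column Y: max payoff to Row = 3
Column Z: max payoff to Row = 6
Minimum is -1, achieved by column X.
Minimax strategy: X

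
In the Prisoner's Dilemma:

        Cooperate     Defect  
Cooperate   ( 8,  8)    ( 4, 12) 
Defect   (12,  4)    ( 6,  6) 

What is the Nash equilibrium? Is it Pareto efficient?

(Defect, Defect) is NE; not Pareto efficient

Work:
Defect dominates Cooperate for both players:
If P2 cooperates: Defect (12) > Cooperate (8)
If P2 defects: Defect (6) > Cooperate (4)
NE: (Defect, Defect) with payoff (6, 6)
But (Cooperate, Cooperate) = (8, 8) Pareto dominates (6, 6)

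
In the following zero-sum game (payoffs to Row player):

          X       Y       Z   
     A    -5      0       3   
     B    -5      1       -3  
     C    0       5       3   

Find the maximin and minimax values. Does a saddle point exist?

Maximin = 0, Minimax = 0, Saddle: True

Work:
Row minimums: [-5, -5, 0] → maximin = 0
Column maximums: [0, 5, 3] → minimax = 0
Saddle point exists! Game value = 0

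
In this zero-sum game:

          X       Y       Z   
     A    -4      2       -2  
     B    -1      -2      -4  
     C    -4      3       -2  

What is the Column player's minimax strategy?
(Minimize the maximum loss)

Column should play Z, value = -2

Work:
Column player minimizes Row's maximum payoff:
Column X: max payoff to Row = -1
Column Y: max payoff to Row = 3
Column Z: max payoff to Row = -2
Minimum is -2, achieved by column Z.
Minimax strategy: Z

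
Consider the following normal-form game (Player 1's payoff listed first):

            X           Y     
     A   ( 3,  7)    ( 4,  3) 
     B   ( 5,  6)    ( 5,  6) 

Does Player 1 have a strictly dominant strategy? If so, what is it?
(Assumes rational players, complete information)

Yes, Player 1's strictly dominant strategy is B

Work:
A strategy strictly dominates another if it gives a strictly higher payoff against every opponent action. Compare each pair of P1's strategies column-by-column:
  A vs B: [3 vs 5, 4 vs 5] → A does not strictly dominate B (column X: 3 ≤ 5)
  B vs A: [5 vs 3, 5 vs 4] → B strictly dominates A
B strictly dominates every other strategy → strictly dominant.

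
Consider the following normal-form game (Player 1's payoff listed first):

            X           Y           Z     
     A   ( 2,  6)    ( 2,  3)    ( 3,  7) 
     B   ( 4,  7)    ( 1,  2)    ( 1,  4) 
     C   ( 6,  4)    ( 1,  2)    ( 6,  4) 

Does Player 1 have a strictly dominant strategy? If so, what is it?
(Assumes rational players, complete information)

No strictly dominant strategy exists for Player 1

Work:
A strategy strictly dominates another if it gives a strictly higher payoff against every opponent action. Compare each pair of P1's strategies column-by-column:
  A vs B: [2 vs 4, 2 vs 1, 3 vs 1] → A does not strictly dominate B (column X: 2 ≤ 4)
  A vs C: [2 vs 6, 2 vs 1, 3 vs 6] → A does not strictly dominate C (column X: 2 ≤ 6)
  B vs A: [4 vs 2, 1 vs 2, 1 vs 3] → B does not strictly dominate A (column Y: 1 ≤ 2)
  B vs C: [4 vs 6, 1 vs 1, 1 vs 6] → B does not strictly dominate C (column X: 4 ≤ 6)
  C vs A: [6 vs 2, 1 vs 2, 6 vs 3] → C does not strictly dominate A (column Y: 1 ≤ 2)
  C vs B: [6 vs 4, 1 vs 1, 6 vs 1] → C does not strictly dominate B (column Y: 1 ≤ 1)
No single strategy strictly dominates all others → no strictly dominant strategy.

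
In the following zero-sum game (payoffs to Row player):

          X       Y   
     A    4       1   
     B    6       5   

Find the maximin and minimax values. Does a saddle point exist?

Maximin = 5, Minimax = 5, Saddle: True

Work:
Row minimums: [1, 5] → maximin = 5
Column maximums: [6, 5] → minimax = 5
Saddle point exists! Game value = 5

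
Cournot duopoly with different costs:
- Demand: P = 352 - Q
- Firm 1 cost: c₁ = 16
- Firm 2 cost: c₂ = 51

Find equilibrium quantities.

q₁* = 123.67, q₂* = 88.67

Work:
Reaction: q₁ = (352 - 16 - q₂)/2
Reaction: q₂ = (352 - 51 - q₁)/2
Solve simultaneously:
q₁* = (352 - 2×16 + 51)/3 = 123.67
q₂* = (352 - 2×51 + 16)/3 = 88.67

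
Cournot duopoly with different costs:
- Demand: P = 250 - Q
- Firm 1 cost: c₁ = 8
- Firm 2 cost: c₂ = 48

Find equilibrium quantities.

q₁* = 94.0, q₂* = 54.0

Work:
Reaction: q₁ = (250 - 8 - q₂)/2
Reaction: q₂ = (250 - 48 - q₁)/2
Solve simultaneously:
q₁* = (250 - 2×8 + 48)/3 = 94.0
q₂* = (250 - 2×48 + 8)/3 = 54.0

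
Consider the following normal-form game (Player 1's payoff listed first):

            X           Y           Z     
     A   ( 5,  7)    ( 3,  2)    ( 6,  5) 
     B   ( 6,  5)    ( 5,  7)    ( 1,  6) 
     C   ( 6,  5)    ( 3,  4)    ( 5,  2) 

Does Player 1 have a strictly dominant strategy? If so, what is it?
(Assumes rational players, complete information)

No strictly dominant strategy exists for Player 1

Work:
A strategy strictly dominates another if it gives a strictly higher payoff against every opponent action. Compare each pair of P1's strategies column-by-column:
  A vs B: [5 vs 6, 3 vs 5, 6 vs 1] → A does not strictly dominate B (column X: 5 ≤ 6)
  A vs C: [5 vs 6, 3 vs 3, 6 vs 5] → A does not strictly dominate C (column X: 5 ≤ 6)
  B vs A: [6 vs 5, 5 vs 3, 1 vs 6] → B does not strictly dominate A (column Z: 1 ≤ 6)
  B vs C: [6 vs 6, 5 vs 3, 1 vs 5] → B does not strictly dominate C (column X: 6 ≤ 6)
  C vs A: [6 vs 5, 3 vs 3, 5 vs 6] → C does not strictly dominate A (column Y: 3 ≤ 3)
  C vs B: [6 vs 6, 3 vs 5, 5 vs 1] → C does not strictly dominate B (column X: 6 ≤ 6)
No single strategy strictly dominates all others → no strictly dominant strategy.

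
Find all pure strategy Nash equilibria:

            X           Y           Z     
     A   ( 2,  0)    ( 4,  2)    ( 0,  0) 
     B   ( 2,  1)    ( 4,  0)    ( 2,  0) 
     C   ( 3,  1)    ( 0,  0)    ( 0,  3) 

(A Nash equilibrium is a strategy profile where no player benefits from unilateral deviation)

Nash equilibrium: (A, Y)

Work:
Best responses:
  P1 vs X: payoffs [2, 2, 3] → best response C (payoff 3)
  P1 vs Y: payoffs [4, 4, 0] → best response A/B (payoff 4)
  P1 vs Z: payoffs [0, 2, 0] → best response B (payoff 2)
  P2 vs A: payoffs [0, 2, 0] → best response Y (payoff 2)
  P2 vs B: payoffs [1, 0, 0] → best response X (payoff 1)
  P2 vs C: payoffs [1, 0, 3] → best response Z (payoff 3)
Mutual best responses: (A,Y) → Nash equilibria.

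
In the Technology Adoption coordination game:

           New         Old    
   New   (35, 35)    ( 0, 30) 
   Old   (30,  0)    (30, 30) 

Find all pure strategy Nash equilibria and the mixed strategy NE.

Pure NE: (New, New) and (Old, Old); Mixed NE: p = 0.8571, q = 0.8571

Work:
Check pure NE:
(New, New): (35, 35) - no unilateral deviation beneficial
(Old, Old): (30, 30) - no unilateral deviation beneficial
Mixed NE: P1 plays New with p = 0.8571, P2 plays New with q = 0.8571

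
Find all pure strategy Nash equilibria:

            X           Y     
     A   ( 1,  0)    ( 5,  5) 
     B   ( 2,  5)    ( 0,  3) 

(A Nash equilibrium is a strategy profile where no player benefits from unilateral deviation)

Nash equilibrium: (A, Y), (B, X)

Work:
Best responses:
  P1 vs X: payoffs [1, 2] → best response B (payoff 2)
  P1 vs Y: payoffs [5, 0] → best response A (payoff 5)
  P2 vs A: payoffs [0, 5] → best response Y (payoff 5)
  P2 vs B: payoffs [5, 3] → best response X (payoff 5)
Mutual best responses: (A,Y), (B,X) → Nash equilibria.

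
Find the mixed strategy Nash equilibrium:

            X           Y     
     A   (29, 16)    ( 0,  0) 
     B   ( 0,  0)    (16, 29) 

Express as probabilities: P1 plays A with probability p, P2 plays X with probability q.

p = 0.6444, q = 0.3556

Work:
Find probabilities that make opponent indifferent:
P2 chooses q to make P1 indifferent between A and B
P1 chooses p to make P2 indifferent between X and Y
Mixed NE: P1 plays (A: 0.6444, B: 0.3556), P2 plays (X: 0.3556, Y: 0.6444)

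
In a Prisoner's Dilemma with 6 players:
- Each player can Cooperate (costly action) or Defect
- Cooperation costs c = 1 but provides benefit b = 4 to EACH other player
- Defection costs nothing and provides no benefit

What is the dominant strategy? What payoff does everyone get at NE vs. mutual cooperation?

Dominant: Defect; NE payoff = 0; Coop payoff = 19

Work:
Defect dominates (saves cost c = 1, benefit to others is external)
NE: All defect → everyone gets 0
If all cooperate: each receives (5)×4 - 1 = 19
Social dilemma: 19 > 0 but NE gives 0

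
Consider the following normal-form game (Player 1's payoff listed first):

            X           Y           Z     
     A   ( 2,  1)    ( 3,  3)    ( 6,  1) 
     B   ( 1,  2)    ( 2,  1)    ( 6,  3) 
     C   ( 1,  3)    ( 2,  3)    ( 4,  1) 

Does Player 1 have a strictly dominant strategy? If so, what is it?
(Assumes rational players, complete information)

No strictly dominant strategy exists for Player 1

Work:
A strategy strictly dominates another if it gives a strictly higher payoff against every opponent action. Compare each pair of P1's strategies column-by-column:
  A vs B: [2 vs 1, 3 vs 2, 6 vs 6] → A does not strictly dominate B (column Z: 6 ≤ 6)
  A vs C: [2 vs 1, 3 vs 2, 6 vs 4] → A strictly dominates C
  B vs A: [1 vs 2, 2 vs 3, 6 vs 6] → B does not strictly dominate A (column X: 1 ≤ 2)
  B vs C: [1 vs 1, 2 vs 2, 6 vs 4] → B does not strictly dominate C (column X: 1 ≤ 1)
  C vs A: [1 vs 2, 2 vs 3, 4 vs 6] → C does not strictly dominate A (column X: 1 ≤ 2)
  C vs B: [1 vs 1, 2 vs 2, 4 vs 6] → C does not strictly dominate B (column X: 1 ≤ 1)
No single strategy strictly dominates all others → no strictly dominant strategy.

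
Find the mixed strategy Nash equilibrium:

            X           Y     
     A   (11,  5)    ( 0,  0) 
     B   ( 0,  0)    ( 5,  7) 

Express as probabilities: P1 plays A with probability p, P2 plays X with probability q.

p = 0.5833, q = 0.3125

Work:
Find probabilities that make opponent indifferent:
P2 chooses q to make P1 indifferent between A and B
P1 chooses p to make P2 indifferent between X and Y
Mixed NE: P1 plays (A: 0.5833, B: 0.4167), P2 plays (X: 0.3125, Y: 0.6875)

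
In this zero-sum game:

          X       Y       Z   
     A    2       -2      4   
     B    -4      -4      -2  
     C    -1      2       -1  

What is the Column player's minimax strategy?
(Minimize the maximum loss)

Column should play X or Y (all achieve the minimum), value = 2

Work:
Column player minimizes Row's maximum payoff:
Column X: max payoff to Row = 2
Column Y: max payoff to Row = 2
Column Z: max payoff to Row = 4
Minimum is 2, achieved by columns X, Y (tied).
Each of X or Y is a minimax strategy.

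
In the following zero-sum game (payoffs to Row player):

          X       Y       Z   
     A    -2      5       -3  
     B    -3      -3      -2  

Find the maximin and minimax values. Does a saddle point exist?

Maximin = -3, Minimax = -2, Saddle: False

Work:
Row minimums: [-3, -3] → maximin = -3
Column maximums: [-2, 5, -2] → minimax = -2
No saddle point (maximin ≠ minimax). Mixed strategy needed.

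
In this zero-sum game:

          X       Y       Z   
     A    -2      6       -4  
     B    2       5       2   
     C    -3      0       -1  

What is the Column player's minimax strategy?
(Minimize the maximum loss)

Column should play X or Z (all achieve the minimum), value = 2

Work:
Column player minimizes Row's maximum payoff:
Column X: max payoff to Row = 2
Column Y: max payoff to Row = 6
Column Z: max payoff to Row = 2
Minimum is 2, achieved by columns X, Z (tied).
Each of X or Z is a minimax strategy.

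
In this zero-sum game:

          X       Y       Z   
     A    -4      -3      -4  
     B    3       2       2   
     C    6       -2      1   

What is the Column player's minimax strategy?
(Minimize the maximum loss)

Column should play Y or Z (all achieve the minimum), value = 2

Work:
Column player minimizes Row's maximum payoff:
Column X: max payoff to Row = 6
Column Y: max payoff to Row = 2
Column Z: max payoff to Row = 2
Minimum is 2, achieved by columns Y, Z (tied).
Each of Y or Z is a minimax strategy.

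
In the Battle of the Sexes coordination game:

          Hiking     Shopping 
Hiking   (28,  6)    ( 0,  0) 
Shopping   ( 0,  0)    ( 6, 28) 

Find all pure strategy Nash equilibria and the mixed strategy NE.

Pure NE: (Hiking, Hiking) and (Shopping, Shopping); Mixed NE: p = 0.8235, q = 0.1765

Work:
Check pure NE:
(Hiking, Hiking): (28, 6) - no unilateral deviation beneficial
(Shopping, Shopping): (6, 28) - no unilateral deviation beneficial
Mixed NE: P1 plays Hiking with p = 0.8235, P2 plays Hiking with q = 0.1765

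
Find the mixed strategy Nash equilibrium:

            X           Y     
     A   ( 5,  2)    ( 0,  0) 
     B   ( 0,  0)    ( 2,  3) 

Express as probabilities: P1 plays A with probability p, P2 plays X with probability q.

p = 0.6, q = 0.2857

Work:
Find probabilities that make opponent indifferent:
P2 chooses q to make P1 indifferent between A and B
P1 chooses p to make P2 indifferent between X and Y
Mixed NE: P1 plays (A: 0.6, B: 0.4), P2 plays (X: 0.2857, Y: 0.7143)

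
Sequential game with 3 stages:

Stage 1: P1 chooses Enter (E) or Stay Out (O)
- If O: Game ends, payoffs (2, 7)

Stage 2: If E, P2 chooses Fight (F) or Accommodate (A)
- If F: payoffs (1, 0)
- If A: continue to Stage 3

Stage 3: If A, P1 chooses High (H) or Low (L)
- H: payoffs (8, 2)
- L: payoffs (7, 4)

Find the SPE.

SPE: (E, A, H); Outcome (8, 2)

Work:
Stage 3: P1 chooses H (8 vs 7)
Stage 2: P2: F->0, A->2 (anticipating H). Choose A
Stage 1: P1: O->2, E->8 (anticipating A, H). Choose E
SPE path: E -> A -> H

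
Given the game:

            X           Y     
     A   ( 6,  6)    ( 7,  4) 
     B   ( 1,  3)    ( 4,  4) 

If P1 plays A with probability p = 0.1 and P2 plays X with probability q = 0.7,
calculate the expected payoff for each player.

E[P1] = 2.34, E[P2] = 3.51

Work:
E[P1] = p·q·π₁(A,X) + p·(1-q)·π₁(A,Y) + (1-p)·q·π₁(B,X) + (1-p)·(1-q)·π₁(B,Y)
= 0.1·0.7·6 + 0.1·0.3·7 + 0.9·0.7·1 + 0.9·0.3·4
= 2.34

E[P2] = 3.51 (similar calculation)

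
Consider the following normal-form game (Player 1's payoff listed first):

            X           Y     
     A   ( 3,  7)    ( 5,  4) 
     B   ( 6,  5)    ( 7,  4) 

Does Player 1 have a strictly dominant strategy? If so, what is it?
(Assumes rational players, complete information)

Yes, Player 1's strictly dominant strategy is B

Work:
A strategy strictly dominates another if it gives a strictly higher payoff against every opponent action. Compare each pair of P1's strategies column-by-column:
  A vs B: [3 vs 6, 5 vs 7] → A does not strictly dominate B (column X: 3 ≤ 6)
  B vs A: [6 vs 3, 7 vs 5] → B strictly dominates A
B strictly dominates every other strategy → strictly dominant.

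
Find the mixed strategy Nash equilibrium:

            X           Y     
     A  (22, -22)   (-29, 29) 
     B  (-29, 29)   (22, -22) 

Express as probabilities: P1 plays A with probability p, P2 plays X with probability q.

p = 0.5, q = 0.5

Work:
Find probabilities that make opponent indifferent:
P2 chooses q to make P1 indifferent between A and B
P1 chooses p to make P2 indifferent between X and Y
Mixed NE: P1 plays (A: 0.5, B: 0.5), P2 plays (X: 0.5, Y: 0.5)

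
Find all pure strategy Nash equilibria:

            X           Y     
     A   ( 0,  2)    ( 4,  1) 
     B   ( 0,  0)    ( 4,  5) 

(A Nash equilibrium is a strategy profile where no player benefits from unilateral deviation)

Nash equilibrium: (A, X), (B, Y)

Work:
Best responses:
  P1 vs X: payoffs [0, 0] → best response A/B (payoff 0)
  P1 vs Y: payoffs [4, 4] → best response A/B (payoff 4)
  P2 vs A: payoffs [2, 1] → best response X (payoff 2)
  P2 vs B: payoffs [0, 5] → best response Y (payoff 5)
Mutual best responses: (A,X), (B,Y) → Nash equilibria.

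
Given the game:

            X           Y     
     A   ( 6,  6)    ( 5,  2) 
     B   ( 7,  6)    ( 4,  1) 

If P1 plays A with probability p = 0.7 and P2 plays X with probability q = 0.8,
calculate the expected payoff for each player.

E[P1] = 5.98, E[P2] = 5.14

Work:
E[P1] = p·q·π₁(A,X) + p·(1-q)·π₁(A,Y) + (1-p)·q·π₁(B,X) + (1-p)·(1-q)·π₁(B,Y)
= 0.7·0.8·6 + 0.7·0.2·5 + 0.3·0.8·7 + 0.3·0.2·4
= 5.98

E[P2] = 5.14 (similar calculation)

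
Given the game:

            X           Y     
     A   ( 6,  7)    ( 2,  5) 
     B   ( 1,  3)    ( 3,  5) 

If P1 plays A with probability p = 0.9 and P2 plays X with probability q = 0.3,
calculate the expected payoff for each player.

E[P1] = 3.12, E[P2] = 5.48

Work:
E[P1] = p·q·π₁(A,X) + p·(1-q)·π₁(A,Y) + (1-p)·q·π₁(B,X) + (1-p)·(1-q)·π₁(B,Y)
= 0.9·0.3·6 + 0.9·0.7·2 + 0.1·0.3·1 + 0.1·0.7·3
= 3.12

E[P2] = 5.48 (similar calculation)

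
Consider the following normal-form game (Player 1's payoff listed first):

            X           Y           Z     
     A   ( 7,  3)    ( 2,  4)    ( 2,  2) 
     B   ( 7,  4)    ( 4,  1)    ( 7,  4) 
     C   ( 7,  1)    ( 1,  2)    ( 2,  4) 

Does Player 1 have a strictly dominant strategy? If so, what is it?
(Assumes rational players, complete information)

No strictly dominant strategy exists for Player 1

Work:
A strategy strictly dominates another if it gives a strictly higher payoff against every opponent action. Compare each pair of P1's strategies column-by-column:
  A vs B: [7 vs 7, 2 vs 4, 2 vs 7] → A does not strictly dominate B (column X: 7 ≤ 7)
  A vs C: [7 vs 7, 2 vs 1, 2 vs 2] → A does not strictly dominate C (column X: 7 ≤ 7)
  B vs A: [7 vs 7, 4 vs 2, 7 vs 2] → B does not strictly dominate A (column X: 7 ≤ 7)
  B vs C: [7 vs 7, 4 vs 1, 7 vs 2] → B does not strictly dominate C (column X: 7 ≤ 7)
  C vs A: [7 vs 7, 1 vs 2, 2 vs 2] → C does not strictly dominate A (column X: 7 ≤ 7)
  C vs B: [7 vs 7, 1 vs 4, 2 vs 7] → C does not strictly dominate B (column X: 7 ≤ 7)
No single strategy strictly dominates all others → no strictly dominant strategy.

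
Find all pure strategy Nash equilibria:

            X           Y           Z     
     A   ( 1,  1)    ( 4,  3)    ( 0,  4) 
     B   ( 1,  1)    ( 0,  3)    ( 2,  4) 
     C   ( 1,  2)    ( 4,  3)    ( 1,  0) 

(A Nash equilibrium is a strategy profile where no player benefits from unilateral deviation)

Nash equilibrium: (B, Z), (C, Y)

Work:
Best responses:
  P1 vs X: payoffs [1, 1, 1] → best response A/B/C (payoff 1)
  P1 vs Y: payoffs [4, 0, 4] → best response A/C (payoff 4)
  P1 vs Z: payoffs [0, 2, 1] → best response B (payoff 2)
  P2 vs A: payoffs [1, 3, 4] → best response Z (payoff 4)
  P2 vs B: payoffs [1, 3, 4] → best response Z (payoff 4)
  P2 vs C: payoffs [2, 3, 0] → best response Y (payoff 3)
Mutual best responses: (B,Z), (C,Y) → Nash equilibria.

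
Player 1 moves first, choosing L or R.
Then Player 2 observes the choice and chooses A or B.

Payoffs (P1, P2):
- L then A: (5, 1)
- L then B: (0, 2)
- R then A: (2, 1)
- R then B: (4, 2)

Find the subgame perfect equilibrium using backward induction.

P1 plays R, P2 plays B after L and B after R; Payoff (4, 2)

Work:
Backward induction:
After L: P2 chooses B → P1 gets 0
After R: P2 chooses B → P1 gets 4
P1 chooses R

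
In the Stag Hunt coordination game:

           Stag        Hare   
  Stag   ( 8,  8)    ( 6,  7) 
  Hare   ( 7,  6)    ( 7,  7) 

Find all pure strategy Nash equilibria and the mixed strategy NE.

Pure NE: (Stag, Stag) and (Hare, Hare); Mixed NE: p = 0.5, q = 0.5

Work:
Check pure NE:
(Stag, Stag): (8, 8) - no unilateral deviation beneficial
(Hare, Hare): (7, 7) - no unilateral deviation beneficial
Mixed NE: P1 plays Stag with p = 0.5, P2 plays Stag with q = 0.5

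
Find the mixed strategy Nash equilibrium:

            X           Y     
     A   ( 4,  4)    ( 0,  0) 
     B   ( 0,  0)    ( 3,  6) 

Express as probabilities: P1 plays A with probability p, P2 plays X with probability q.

p = 0.6, q = 0.4286

Work:
Find probabilities that make opponent indifferent:
P2 chooses q to make P1 indifferent between A and B
P1 chooses p to make P2 indifferent between X and Y
Mixed NE: P1 plays (A: 0.6, B: 0.4), P2 plays (X: 0.4286, Y: 0.5714)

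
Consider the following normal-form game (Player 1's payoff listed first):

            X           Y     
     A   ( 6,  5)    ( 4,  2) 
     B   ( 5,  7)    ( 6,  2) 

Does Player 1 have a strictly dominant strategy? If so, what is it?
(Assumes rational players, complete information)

No strictly dominant strategy exists for Player 1

Work:
A strategy strictly dominates another if it gives a strictly higher payoff against every opponent action. Compare each pair of P1's strategies column-by-column:
  A vs B: [6 vs 5, 4 vs 6] → A does not strictly dominate B (column Y: 4 ≤ 6)
  B vs A: [5 vs 6, 6 vs 4] → B does not strictly dominate A (column X: 5 ≤ 6)
No single strategy strictly dominates all others → no strictly dominant strategy.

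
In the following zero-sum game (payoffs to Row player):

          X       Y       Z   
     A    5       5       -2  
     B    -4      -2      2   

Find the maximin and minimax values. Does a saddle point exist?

Maximin = -2, Minimax = 2, Saddle: False

Work:
Row minimums: [-2, -4] → maximin = -2
Column maximums: [5, 5, 2] → minimax = 2
No saddle point (maximin ≠ minimax). Mixed strategy needed.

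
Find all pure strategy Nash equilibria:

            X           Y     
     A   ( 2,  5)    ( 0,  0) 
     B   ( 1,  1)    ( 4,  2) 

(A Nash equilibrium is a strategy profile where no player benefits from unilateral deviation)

Nash equilibrium: (A, X), (B, Y)

Work:
Best responses:
  P1 vs X: payoffs [2, 1] → best response A (payoff 2)
  P1 vs Y: payoffs [0, 4] → best response B (payoff 4)
  P2 vs A: payoffs [5, 0] → best response X (payoff 5)
  P2 vs B: payoffs [1, 2] → best response Y (payoff 2)
Mutual best responses: (A,X), (B,Y) → Nash equilibria.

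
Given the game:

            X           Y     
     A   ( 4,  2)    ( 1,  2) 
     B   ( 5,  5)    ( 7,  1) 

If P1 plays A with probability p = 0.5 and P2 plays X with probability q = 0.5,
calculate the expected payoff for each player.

E[P1] = 4.25, E[P2] = 2.5

Work:
E[P1] = p·q·π₁(A,X) + p·(1-q)·π₁(A,Y) + (1-p)·q·π₁(B,X) + (1-p)·(1-q)·π₁(B,Y)
= 0.5·0.5·4 + 0.5·0.5·1 + 0.5·0.5·5 + 0.5·0.5·7
= 4.25

E[P2] = 2.5 (similar calculation)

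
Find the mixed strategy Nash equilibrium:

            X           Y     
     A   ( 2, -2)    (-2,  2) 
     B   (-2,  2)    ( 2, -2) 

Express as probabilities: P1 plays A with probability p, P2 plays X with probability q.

p = 0.5, q = 0.5

Work:
Find probabilities that make opponent indifferent:
P2 chooses q to make P1 indifferent between A and B
P1 chooses p to make P2 indifferent between X and Y
Mixed NE: P1 plays (A: 0.5, B: 0.5), P2 plays (X: 0.5, Y: 0.5)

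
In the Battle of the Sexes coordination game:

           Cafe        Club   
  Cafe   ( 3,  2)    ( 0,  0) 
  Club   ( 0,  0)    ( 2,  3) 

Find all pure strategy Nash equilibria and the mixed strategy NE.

Pure NE: (Cafe, Cafe) and (Club, Club); Mixed NE: p = 0.6, q = 0.4

Work:
Check pure NE:
(Cafe, Cafe): (3, 2) - no unilateral deviation beneficial
(Club, Club): (2, 3) - no unilateral deviation beneficial
Mixed NE: P1 plays Cafe with p = 0.6, P2 plays Cafe with q = 0.4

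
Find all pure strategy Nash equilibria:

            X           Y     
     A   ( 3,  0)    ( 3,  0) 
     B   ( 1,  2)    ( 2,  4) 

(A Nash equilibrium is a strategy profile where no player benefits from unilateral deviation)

Nash equilibrium: (A, X), (A, Y)

Work:
Best responses:
  P1 vs X: payoffs [3, 1] → best response A (payoff 3)
  P1 vs Y: payoffs [3, 2] → best response A (payoff 3)
  P2 vs A: payoffs [0, 0] → best response X/Y (payoff 0)
  P2 vs B: payoffs [2, 4] → best response Y (payoff 4)
Mutual best responses: (A,X), (A,Y) → Nash equilibria.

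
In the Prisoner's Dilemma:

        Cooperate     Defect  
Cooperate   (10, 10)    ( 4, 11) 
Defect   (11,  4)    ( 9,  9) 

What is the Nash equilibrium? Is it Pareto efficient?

(Defect, Defect) is NE; not Pareto efficient

Work:
Defect dominates Cooperate for both players:
If P2 cooperates: Defect (11) > Cooperate (10)
If P2 defects: Defect (9) > Cooperate (4)
NE: (Defect, Defect) with payoff (9, 9)
But (Cooperate, Cooperate) = (10, 10) Pareto dominates (9, 9)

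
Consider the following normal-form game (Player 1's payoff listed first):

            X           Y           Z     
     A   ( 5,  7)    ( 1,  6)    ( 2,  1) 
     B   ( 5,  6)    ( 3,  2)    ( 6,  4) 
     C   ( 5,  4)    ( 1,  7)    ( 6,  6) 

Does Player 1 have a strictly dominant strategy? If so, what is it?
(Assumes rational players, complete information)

No strictly dominant strategy exists for Player 1

Work:
A strategy strictly dominates another if it gives a strictly higher payoff against every opponent action. Compare each pair of P1's strategies column-by-column:
  A vs B: [5 vs 5, 1 vs 3, 2 vs 6] → A does not strictly dominate B (column X: 5 ≤ 5)
  A vs C: [5 vs 5, 1 vs 1, 2 vs 6] → A does not strictly dominate C (column X: 5 ≤ 5)
  B vs A: [5 vs 5, 3 vs 1, 6 vs 2] → B does not strictly dominate A (column X: 5 ≤ 5)
  B vs C: [5 vs 5, 3 vs 1, 6 vs 6] → B does not strictly dominate C (column X: 5 ≤ 5)
  C vs A: [5 vs 5, 1 vs 1, 6 vs 2] → C does not strictly dominate A (column X: 5 ≤ 5)
  C vs B: [5 vs 5, 1 vs 3, 6 vs 6] → C does not strictly dominate B (column X: 5 ≤ 5)
No single strategy strictly dominates all others → no strictly dominant strategy.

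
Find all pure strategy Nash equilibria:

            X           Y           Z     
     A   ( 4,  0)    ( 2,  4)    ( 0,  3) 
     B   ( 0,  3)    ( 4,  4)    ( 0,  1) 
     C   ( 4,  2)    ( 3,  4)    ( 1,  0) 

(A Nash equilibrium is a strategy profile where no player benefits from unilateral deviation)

Nash equilibrium: (B, Y)

Work:
Best responses:
  P1 vs X: payoffs [4, 0, 4] → best response A/C (payoff 4)
  P1 vs Y: payoffs [2, 4, 3] → best response B (payoff 4)
  P1 vs Z: payoffs [0, 0, 1] → best response C (payoff 1)
  P2 vs A: payoffs [0, 4, 3] → best response Y (payoff 4)
  P2 vs B: payoffs [3, 4, 1] → best response Y (payoff 4)
  P2 vs C: payoffs [2, 4, 0] → best response Y (payoff 4)
Mutual best responses: (B,Y) → Nash equilibria.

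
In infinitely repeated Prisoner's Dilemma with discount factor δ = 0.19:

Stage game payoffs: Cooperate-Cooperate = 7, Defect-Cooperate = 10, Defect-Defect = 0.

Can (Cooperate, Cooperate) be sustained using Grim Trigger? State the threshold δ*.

δ* = 0.3; since δ = 0.19 < 0.3, cooperation cannot be sustained

Work:
For Grim Trigger:
Cooperate forever: 7/(1-δ)
Defect then punished: 10 + 0·δ/(1-δ)
Need: 7/(1-δ) ≥ 10 + 0·δ/(1-δ)
Solving: δ ≥ (T-R)/(T-P) = (10-7)/(10-0) = 0.3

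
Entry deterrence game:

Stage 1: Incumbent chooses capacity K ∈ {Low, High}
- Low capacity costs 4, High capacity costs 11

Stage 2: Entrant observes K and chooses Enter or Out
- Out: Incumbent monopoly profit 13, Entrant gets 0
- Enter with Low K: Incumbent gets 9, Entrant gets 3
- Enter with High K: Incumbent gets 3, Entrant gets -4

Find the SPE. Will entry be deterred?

SPE: (Low, Enter|Low, Out|High); Entry not deterred. Incumbent net profit = 5, Entrant gets 3

Work:
After Low K: Entrant enters (3 > 0)
After High K: Entrant stays out (-4 < 0)
Incumbent: Low → 9−4=5, High → 13−11=2
Incumbent chooses Low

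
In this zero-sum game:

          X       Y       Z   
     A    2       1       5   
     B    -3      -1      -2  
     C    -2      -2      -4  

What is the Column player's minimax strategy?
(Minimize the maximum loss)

Column should play Y, value = 1

Work:
Column player minimizes Row's maximum payoff:
Column X: max payoff to Row = 2
Column Y: max payoff to Row = 1
Column Z: max payoff to Row = 5
Minimum is 1, achieved by column Y.
Minimax strategy: Y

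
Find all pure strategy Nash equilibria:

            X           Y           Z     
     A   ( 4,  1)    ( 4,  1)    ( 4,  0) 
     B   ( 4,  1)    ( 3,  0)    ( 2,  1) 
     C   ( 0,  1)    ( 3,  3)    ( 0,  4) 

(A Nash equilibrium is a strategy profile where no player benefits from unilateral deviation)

Nash equilibrium: (A, X), (A, Y), (B, X)

Work:
Best responses:
  P1 vs X: payoffs [4, 4, 0] → best response A/B (payoff 4)
  P1 vs Y: payoffs [4, 3, 3] → best response A (payoff 4)
  P1 vs Z: payoffs [4, 2, 0] → best response A (payoff 4)
  P2 vs A: payoffs [1, 1, 0] → best response X/Y (payoff 1)
  P2 vs B: payoffs [1, 0, 1] → best response X/Z (payoff 1)
  P2 vs C: payoffs [1, 3, 4] → best response Z (payoff 4)
Mutual best responses: (A,X), (A,Y), (B,X) → Nash equilibria.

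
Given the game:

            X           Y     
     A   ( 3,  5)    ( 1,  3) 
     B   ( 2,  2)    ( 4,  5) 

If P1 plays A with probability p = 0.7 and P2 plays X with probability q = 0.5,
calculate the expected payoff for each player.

E[P1] = 2.3, E[P2] = 3.85

Work:
E[P1] = p·q·π₁(A,X) + p·(1-q)·π₁(A,Y) + (1-p)·q·π₁(B,X) + (1-p)·(1-q)·π₁(B,Y)
= 0.7·0.5·3 + 0.7·0.5·1 + 0.3·0.5·2 + 0.3·0.5·4
= 2.3

E[P2] = 3.85 (similar calculation)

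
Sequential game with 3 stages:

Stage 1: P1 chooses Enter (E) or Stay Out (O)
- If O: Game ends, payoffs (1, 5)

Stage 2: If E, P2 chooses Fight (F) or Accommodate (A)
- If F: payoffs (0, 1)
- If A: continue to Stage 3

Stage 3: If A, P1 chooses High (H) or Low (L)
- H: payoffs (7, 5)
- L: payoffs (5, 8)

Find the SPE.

SPE: (E, A, H); Outcome (7, 5)

Work:
Stage 3: P1 chooses H (7 vs 5)
Stage 2: P2: F->1, A->5 (anticipating H). Choose A
Stage 1: P1: O->1, E->7 (anticipating A, H). Choose E
SPE path: E -> A -> H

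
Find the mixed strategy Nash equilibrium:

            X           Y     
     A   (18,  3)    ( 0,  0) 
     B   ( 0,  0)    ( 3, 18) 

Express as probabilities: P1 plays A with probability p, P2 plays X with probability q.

p = 0.8571, q = 0.1429

Work:
Find probabilities that make opponent indifferent:
P2 chooses q to make P1 indifferent between A and B
P1 chooses p to make P2 indifferent between X and Y
Mixed NE: P1 plays (A: 0.8571, B: 0.1429), P2 plays (X: 0.1429, Y: 0.8571)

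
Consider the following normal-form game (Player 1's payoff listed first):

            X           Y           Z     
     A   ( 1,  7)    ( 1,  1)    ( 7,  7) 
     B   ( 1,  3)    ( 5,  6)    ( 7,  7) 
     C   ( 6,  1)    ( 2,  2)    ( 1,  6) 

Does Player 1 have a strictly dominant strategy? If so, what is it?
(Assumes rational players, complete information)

No strictly dominant strategy exists for Player 1

Work:
A strategy strictly dominates another if it gives a strictly higher payoff against every opponent action. Compare each pair of P1's strategies column-by-column:
  A vs B: [1 vs 1, 1 vs 5, 7 vs 7] → A does not strictly dominate B (column X: 1 ≤ 1)
  A vs C: [1 vs 6, 1 vs 2, 7 vs 1] → A does not strictly dominate C (column X: 1 ≤ 6)
  B vs A: [1 vs 1, 5 vs 1, 7 vs 7] → B does not strictly dominate A (column X: 1 ≤ 1)
  B vs C: [1 vs 6, 5 vs 2, 7 vs 1] → B does not strictly dominate C (column X: 1 ≤ 6)
  C vs A: [6 vs 1, 2 vs 1, 1 vs 7] → C does not strictly dominate A (column Z: 1 ≤ 7)
  C vs B: [6 vs 1, 2 vs 5, 1 vs 7] → C does not strictly dominate B (column Y: 2 ≤ 5)
No single strategy strictly dominates all others → no strictly dominant strategy.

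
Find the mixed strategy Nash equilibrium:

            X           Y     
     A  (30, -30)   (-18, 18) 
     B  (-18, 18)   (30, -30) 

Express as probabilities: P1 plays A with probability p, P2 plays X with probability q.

p = 0.5, q = 0.5

Work:
Find probabilities that make opponent indifferent:
P2 chooses q to make P1 indifferent between A and B
P1 chooses p to make P2 indifferent between X and Y
Mixed NE: P1 plays (A: 0.5, B: 0.5), P2 plays (X: 0.5, Y: 0.5)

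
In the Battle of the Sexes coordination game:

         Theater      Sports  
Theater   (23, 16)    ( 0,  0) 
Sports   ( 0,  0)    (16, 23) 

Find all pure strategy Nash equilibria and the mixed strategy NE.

Pure NE: (Theater, Theater) and (Sports, Sports); Mixed NE: p = 0.5897, q = 0.4103

Work:
Check pure NE:
(Theater, Theater): (23, 16) - no unilateral deviation beneficial
(Sports, Sports): (16, 23) - no unilateral deviation beneficial
Mixed NE: P1 plays Theater with p = 0.5897, P2 plays Theater with q = 0.4103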